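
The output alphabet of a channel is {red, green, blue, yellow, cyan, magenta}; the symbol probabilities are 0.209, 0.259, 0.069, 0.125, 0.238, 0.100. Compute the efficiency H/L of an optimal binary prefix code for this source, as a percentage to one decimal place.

99.2%

Entropy H = −Σ p log₂ p ≈ 2.4430 bits.
Huffman merges: 69/1000+1/10→169/1000; 1/8+169/1000→147/500; 209/1000+119/500→447/1000; 259/1000+147/500→553/1000; 447/1000+553/1000→1. L = 2463/1000 ≈ 2.4630.
Efficiency = H/L = 2.4430/2.4630 = 99.2%.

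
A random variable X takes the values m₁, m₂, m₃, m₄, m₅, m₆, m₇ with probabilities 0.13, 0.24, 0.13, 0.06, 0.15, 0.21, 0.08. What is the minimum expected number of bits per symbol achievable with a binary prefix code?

Repeatedly combine the two least-probable nodes; the expected code length is the sum of the merged weights.
merge 3/50 + 2/25 → 7/50
merge 13/100 + 13/100 → 13/50
merge 7/50 + 3/20 → 29/100
merge 21/100 + 6/25 → 9/20
merge 13/50 + 29/100 → 11/20
merge 9/20 + 11/20 → 1
L = 7/50 + 13/50 + 29/100 + 9/20 + 11/20 + 1 = 269/100 = 2.69 bits/symbol.

2.69 bits/symbol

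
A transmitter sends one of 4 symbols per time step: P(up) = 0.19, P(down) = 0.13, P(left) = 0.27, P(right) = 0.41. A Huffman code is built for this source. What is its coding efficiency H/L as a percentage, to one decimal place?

Entropy H = −Σ p log₂ p ≈ 1.8753 bits.
Huffman merges: 13/100+19/100→8/25; 27/100+8/25→59/100; 41/100+59/100→1. L = 191/100 ≈ 1.9100.
Efficiency = H/L = 1.8753/1.9100 = 98.2%.

98.2%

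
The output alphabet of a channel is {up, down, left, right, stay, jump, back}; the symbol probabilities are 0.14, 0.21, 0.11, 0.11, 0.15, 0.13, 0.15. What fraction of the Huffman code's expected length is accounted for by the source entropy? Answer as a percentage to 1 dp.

Entropy H = −Σ p log₂ p ≈ 2.7742 bits.
Huffman merges: 11/100+11/100→11/50; 13/100+7/50→27/100; 3/20+3/20→3/10; 21/100+11/50→43/100; 27/100+3/10→57/100; 43/100+57/100→1. L = 279/100 ≈ 2.7900.
Efficiency = H/L = 2.7742/2.7900 = 99.4%.

99.4%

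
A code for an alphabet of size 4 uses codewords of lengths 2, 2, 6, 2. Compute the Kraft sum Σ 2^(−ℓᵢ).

With common denominator 2^6 = 64: Σ 2^(−ℓᵢ) = 16/64 + 16/64 + 1/64 + 16/64 = 49/64 = 0.765625.

0.765625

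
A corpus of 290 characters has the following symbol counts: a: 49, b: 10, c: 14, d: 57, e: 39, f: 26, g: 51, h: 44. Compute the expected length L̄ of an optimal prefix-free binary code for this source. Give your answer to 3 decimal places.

Probabilities are the counts divided by 290.
Repeatedly combine the two least-probable nodes; the expected code length is the sum of the merged weights.
merge 1/29 + 7/145 → 12/145
merge 12/145 + 13/145 → 5/29
merge 39/290 + 22/145 → 83/290
merge 49/290 + 5/29 → 99/290
merge 51/290 + 57/290 → 54/145
merge 83/290 + 99/290 → 91/145
merge 54/145 + 91/145 → 1
L = 12/145 + 5/29 + 83/290 + 99/290 + 54/145 + 91/145 + 1 = 418/145 ≈ 2.883 bits/symbol.

2.883 bits/symbol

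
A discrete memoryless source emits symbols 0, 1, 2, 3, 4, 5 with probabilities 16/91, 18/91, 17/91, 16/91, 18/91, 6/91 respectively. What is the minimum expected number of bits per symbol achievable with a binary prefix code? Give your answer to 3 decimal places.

2.604 bits/symbol

Repeatedly combine the two least-probable nodes; the expected code length is the sum of the merged weights.
merge 6/91 + 16/91 → 22/91
merge 16/91 + 17/91 → 33/91
merge 18/91 + 18/91 → 36/91
merge 22/91 + 33/91 → 55/91
merge 36/91 + 55/91 → 1
L = 22/91 + 33/91 + 36/91 + 55/91 + 1 = 237/91 ≈ 2.604 bits/symbol.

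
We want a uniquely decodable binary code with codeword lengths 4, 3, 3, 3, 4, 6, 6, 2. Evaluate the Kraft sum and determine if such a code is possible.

With common denominator 2^6 = 64: Σ 2^(−ℓᵢ) = 4/64 + 8/64 + 8/64 + 8/64 + 4/64 + 1/64 + 1/64 + 16/64 = 50/64 = 0.78125.
Kraft's inequality requires Σ ≤ 1; here Σ = 0.78125 ≤ 1, so such a prefix code exists.

0.78125; yes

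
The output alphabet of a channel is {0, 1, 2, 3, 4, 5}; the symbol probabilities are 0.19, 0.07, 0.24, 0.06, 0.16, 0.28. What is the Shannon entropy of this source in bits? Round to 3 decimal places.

H = −Σ pᵢ log₂ pᵢ.
−0.19·log₂(0.19) = 0.4552
−0.07·log₂(0.07) = 0.2686
−0.24·log₂(0.24) = 0.4941
−0.06·log₂(0.06) = 0.2435
−0.16·log₂(0.16) = 0.4230
−0.28·log₂(0.28) = 0.5142
Sum ≈ 2.3987 → 2.399 bits.

2.399 bits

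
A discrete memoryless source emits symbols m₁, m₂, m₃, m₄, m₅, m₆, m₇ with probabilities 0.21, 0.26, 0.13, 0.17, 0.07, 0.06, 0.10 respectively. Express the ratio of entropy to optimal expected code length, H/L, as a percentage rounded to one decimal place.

99.2%

Entropy H = −Σ p log₂ p ≈ 2.6396 bits.
Huffman merges: 3/50+7/100→13/100; 1/10+13/100→23/100; 13/100+17/100→3/10; 21/100+23/100→11/25; 13/50+3/10→14/25; 11/25+14/25→1. L = 133/50 ≈ 2.6600.
Efficiency = H/L = 2.6396/2.6600 = 99.2%.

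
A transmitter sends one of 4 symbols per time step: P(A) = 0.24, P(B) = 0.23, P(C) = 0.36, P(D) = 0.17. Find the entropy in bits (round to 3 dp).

H = −Σ pᵢ log₂ pᵢ.
−0.24·log₂(0.24) = 0.4941
−0.23·log₂(0.23) = 0.4877
−0.36·log₂(0.36) = 0.5306
−0.17·log₂(0.17) = 0.4346
Sum ≈ 1.9470 → 1.947 bits.

1.947 bits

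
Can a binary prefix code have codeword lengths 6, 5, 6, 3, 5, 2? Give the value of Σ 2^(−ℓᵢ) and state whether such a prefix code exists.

With common denominator 2^6 = 64: Σ 2^(−ℓᵢ) = 1/64 + 2/64 + 1/64 + 8/64 + 2/64 + 16/64 = 30/64 = 0.46875.
Kraft's inequality requires Σ ≤ 1; here Σ = 0.46875 ≤ 1, so such a prefix code exists.

0.46875; yes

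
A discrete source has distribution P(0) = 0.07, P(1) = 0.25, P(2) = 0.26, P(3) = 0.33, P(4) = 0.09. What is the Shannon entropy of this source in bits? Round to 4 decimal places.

2.1143 bits

H = −Σ pᵢ log₂ pᵢ.
−0.07·log₂(0.07) = 0.2686
−0.25·log₂(0.25) = 0.5000
−0.26·log₂(0.26) = 0.5053
−0.33·log₂(0.33) = 0.5278
−0.09·log₂(0.09) = 0.3127
Sum ≈ 2.1143 → 2.1143 bits.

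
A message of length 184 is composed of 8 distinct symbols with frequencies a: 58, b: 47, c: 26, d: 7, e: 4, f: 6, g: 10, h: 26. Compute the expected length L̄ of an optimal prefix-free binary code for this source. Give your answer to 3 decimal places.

2.576 bits/symbol

Probabilities are the counts divided by 184.
Repeatedly combine the two least-probable nodes; the expected code length is the sum of the merged weights.
merge 1/46 + 3/92 → 5/92
merge 7/184 + 5/92 → 17/184
merge 5/92 + 17/184 → 27/184
merge 13/92 + 13/92 → 13/46
merge 27/184 + 47/184 → 37/92
merge 13/46 + 29/92 → 55/92
merge 37/92 + 55/92 → 1
L = 5/92 + 17/184 + 27/184 + 13/46 + 37/92 + 55/92 + 1 = 237/92 ≈ 2.576 bits/symbol.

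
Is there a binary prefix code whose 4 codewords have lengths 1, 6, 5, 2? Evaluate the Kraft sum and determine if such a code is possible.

With common denominator 2^6 = 64: Σ 2^(−ℓᵢ) = 32/64 + 1/64 + 2/64 + 16/64 = 51/64 = 0.796875.
Kraft's inequality requires Σ ≤ 1; here Σ = 0.796875 ≤ 1, so such a prefix code exists.

0.796875; yes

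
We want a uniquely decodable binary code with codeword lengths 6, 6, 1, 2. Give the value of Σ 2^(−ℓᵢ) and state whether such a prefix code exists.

With common denominator 2^6 = 64: Σ 2^(−ℓᵢ) = 1/64 + 1/64 + 32/64 + 16/64 = 50/64 = 0.78125.
Kraft's inequality requires Σ ≤ 1; here Σ = 0.78125 ≤ 1, so such a prefix code exists.

0.78125; yes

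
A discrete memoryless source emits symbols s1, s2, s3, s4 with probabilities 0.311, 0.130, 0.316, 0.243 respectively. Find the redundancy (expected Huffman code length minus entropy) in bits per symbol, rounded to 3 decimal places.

0.072 bits

Entropy H = −Σ p log₂ p ≈ 1.9278 bits.
Huffman merges: 13/100+243/1000→373/1000; 311/1000+79/250→627/1000; 373/1000+627/1000→1. L = 2 ≈ 2.0000.
L − H = 2.0000 − 1.9278 = 0.072 bits.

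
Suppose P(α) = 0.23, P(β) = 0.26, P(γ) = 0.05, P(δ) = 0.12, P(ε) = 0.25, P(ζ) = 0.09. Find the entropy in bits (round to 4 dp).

H = −Σ pᵢ log₂ pᵢ.
−0.23·log₂(0.23) = 0.4877
−0.26·log₂(0.26) = 0.5053
−0.05·log₂(0.05) = 0.2161
−0.12·log₂(0.12) = 0.3671
−0.25·log₂(0.25) = 0.5000
−0.09·log₂(0.09) = 0.3127
Sum ≈ 2.3888 → 2.3888 bits.

2.3888 bits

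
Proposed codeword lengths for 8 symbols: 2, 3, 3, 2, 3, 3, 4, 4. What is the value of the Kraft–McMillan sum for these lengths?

With common denominator 2^4 = 16: Σ 2^(−ℓᵢ) = 4/16 + 2/16 + 2/16 + 4/16 + 2/16 + 2/16 + 1/16 + 1/16 = 18/16 = 1.125.

1.125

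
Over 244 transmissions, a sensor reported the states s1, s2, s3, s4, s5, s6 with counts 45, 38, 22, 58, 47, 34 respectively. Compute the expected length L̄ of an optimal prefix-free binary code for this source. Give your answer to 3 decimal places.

2.570 bits/symbol

Probabilities are the counts divided by 244.
Repeatedly combine the two least-probable nodes; the expected code length is the sum of the merged weights.
merge 11/122 + 17/122 → 14/61
merge 19/122 + 45/244 → 83/244
merge 47/244 + 14/61 → 103/244
merge 29/122 + 83/244 → 141/244
merge 103/244 + 141/244 → 1
L = 14/61 + 83/244 + 103/244 + 141/244 + 1 = 627/244 ≈ 2.570 bits/symbol.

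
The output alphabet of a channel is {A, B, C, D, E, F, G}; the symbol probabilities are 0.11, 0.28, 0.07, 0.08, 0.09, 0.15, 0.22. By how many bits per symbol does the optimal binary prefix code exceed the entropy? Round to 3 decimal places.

Entropy H = −Σ p log₂ p ≈ 2.6283 bits.
Huffman merges: 7/100+2/25→3/20; 9/100+11/100→1/5; 3/20+3/20→3/10; 1/5+11/50→21/50; 7/25+3/10→29/50; 21/50+29/50→1. L = 53/20 ≈ 2.6500.
L − H = 2.6500 − 2.6283 = 0.022 bits.

0.022 bits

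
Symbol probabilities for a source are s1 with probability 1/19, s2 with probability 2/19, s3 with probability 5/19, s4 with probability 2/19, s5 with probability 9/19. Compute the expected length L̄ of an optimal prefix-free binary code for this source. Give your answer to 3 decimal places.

Repeatedly combine the two least-probable nodes; the expected code length is the sum of the merged weights.
merge 1/19 + 2/19 → 3/19
merge 2/19 + 3/19 → 5/19
merge 5/19 + 5/19 → 10/19
merge 9/19 + 10/19 → 1
L = 3/19 + 5/19 + 10/19 + 1 = 37/19 ≈ 1.947 bits/symbol.

1.947 bits/symbol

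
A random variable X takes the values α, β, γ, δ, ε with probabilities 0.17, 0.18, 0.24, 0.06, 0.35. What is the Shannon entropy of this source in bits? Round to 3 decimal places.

2.148 bits

H = −Σ pᵢ log₂ pᵢ.
−0.17·log₂(0.17) = 0.4346
−0.18·log₂(0.18) = 0.4453
−0.24·log₂(0.24) = 0.4941
−0.06·log₂(0.06) = 0.2435
−0.35·log₂(0.35) = 0.5301
Sum ≈ 2.1477 → 2.148 bits.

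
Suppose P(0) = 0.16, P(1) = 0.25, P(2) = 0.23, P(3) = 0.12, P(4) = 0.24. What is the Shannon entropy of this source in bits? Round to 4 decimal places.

2.2719 bits

H = −Σ pᵢ log₂ pᵢ.
−0.16·log₂(0.16) = 0.4230
−0.25·log₂(0.25) = 0.5000
−0.23·log₂(0.23) = 0.4877
−0.12·log₂(0.12) = 0.3671
−0.24·log₂(0.24) = 0.4941
Sum ≈ 2.2719 → 2.2719 bits.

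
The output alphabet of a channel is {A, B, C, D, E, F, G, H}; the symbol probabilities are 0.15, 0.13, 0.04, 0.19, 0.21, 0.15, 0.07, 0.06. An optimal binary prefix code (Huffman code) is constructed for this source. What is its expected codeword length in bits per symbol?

Repeatedly combine the two least-probable nodes; the expected code length is the sum of the merged weights.
merge 1/25 + 3/50 → 1/10
merge 7/100 + 1/10 → 17/100
merge 13/100 + 3/20 → 7/25
merge 3/20 + 17/100 → 8/25
merge 19/100 + 21/100 → 2/5
merge 7/25 + 8/25 → 3/5
merge 2/5 + 3/5 → 1
L = 1/10 + 17/100 + 7/25 + 8/25 + 2/5 + 3/5 + 1 = 287/100 = 2.87 bits/symbol.

2.87 bits/symbol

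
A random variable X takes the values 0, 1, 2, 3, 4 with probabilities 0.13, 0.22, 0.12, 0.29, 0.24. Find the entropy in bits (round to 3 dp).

H = −Σ pᵢ log₂ pᵢ.
−0.13·log₂(0.13) = 0.3826
−0.22·log₂(0.22) = 0.4806
−0.12·log₂(0.12) = 0.3671
−0.29·log₂(0.29) = 0.5179
−0.24·log₂(0.24) = 0.4941
Sum ≈ 2.2423 → 2.242 bits.

2.242 bits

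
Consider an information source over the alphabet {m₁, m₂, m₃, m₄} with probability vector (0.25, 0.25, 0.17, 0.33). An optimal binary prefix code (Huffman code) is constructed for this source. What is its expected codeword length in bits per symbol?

Repeatedly combine the two least-probable nodes; the expected code length is the sum of the merged weights.
merge 17/100 + 1/4 → 21/50
merge 1/4 + 33/100 → 29/50
merge 21/50 + 29/50 → 1
L = 21/50 + 29/50 + 1 = 2 bits/symbol.

2 bits/symbol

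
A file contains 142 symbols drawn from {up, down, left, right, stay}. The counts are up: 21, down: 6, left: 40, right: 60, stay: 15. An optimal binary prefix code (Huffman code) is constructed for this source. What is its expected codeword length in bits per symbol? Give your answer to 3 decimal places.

2.021 bits/symbol

Probabilities are the counts divided by 142.
Repeatedly combine the two least-probable nodes; the expected code length is the sum of the merged weights.
merge 3/71 + 15/142 → 21/142
merge 21/142 + 21/142 → 21/71
merge 20/71 + 21/71 → 41/71
merge 30/71 + 41/71 → 1
L = 21/142 + 21/71 + 41/71 + 1 = 287/142 ≈ 2.021 bits/symbol.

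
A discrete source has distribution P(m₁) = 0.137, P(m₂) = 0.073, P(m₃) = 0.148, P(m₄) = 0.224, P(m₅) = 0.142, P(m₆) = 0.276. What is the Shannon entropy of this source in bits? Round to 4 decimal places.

H = −Σ pᵢ log₂ pᵢ.
−0.137·log₂(0.137) = 0.3929
−0.073·log₂(0.073) = 0.2756
−0.148·log₂(0.148) = 0.4079
−0.224·log₂(0.224) = 0.4835
−0.142·log₂(0.142) = 0.3999
−0.276·log₂(0.276) = 0.5126
Sum ≈ 2.4724 → 2.4724 bits.

2.4724 bits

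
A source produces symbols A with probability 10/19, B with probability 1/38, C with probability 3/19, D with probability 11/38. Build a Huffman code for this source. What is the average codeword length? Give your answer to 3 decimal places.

Repeatedly combine the two least-probable nodes; the expected code length is the sum of the merged weights.
merge 1/38 + 3/19 → 7/38
merge 7/38 + 11/38 → 9/19
merge 9/19 + 10/19 → 1
L = 7/38 + 9/19 + 1 = 63/38 ≈ 1.658 bits/symbol.

1.658 bits/symbol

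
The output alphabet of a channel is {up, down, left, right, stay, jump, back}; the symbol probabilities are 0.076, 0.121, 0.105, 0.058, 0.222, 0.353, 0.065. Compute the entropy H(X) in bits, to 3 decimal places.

2.500 bits

H = −Σ pᵢ log₂ pᵢ.
−0.076·log₂(0.076) = 0.2826
−0.121·log₂(0.121) = 0.3687
−0.105·log₂(0.105) = 0.3414
−0.058·log₂(0.058) = 0.2383
−0.222·log₂(0.222) = 0.4820
−0.353·log₂(0.353) = 0.5303
−0.065·log₂(0.065) = 0.2563
Sum ≈ 2.4996 → 2.500 bits.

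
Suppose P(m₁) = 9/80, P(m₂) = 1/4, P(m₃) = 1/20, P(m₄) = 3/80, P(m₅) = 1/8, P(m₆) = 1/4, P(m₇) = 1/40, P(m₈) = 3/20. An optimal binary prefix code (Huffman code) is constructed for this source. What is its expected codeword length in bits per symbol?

Repeatedly combine the two least-probable nodes; the expected code length is the sum of the merged weights.
merge 1/40 + 3/80 → 1/16
merge 1/20 + 1/16 → 9/80
merge 9/80 + 9/80 → 9/40
merge 1/8 + 3/20 → 11/40
merge 9/40 + 1/4 → 19/40
merge 1/4 + 11/40 → 21/40
merge 19/40 + 21/40 → 1
L = 1/16 + 9/80 + 9/40 + 11/40 + 19/40 + 21/40 + 1 = 107/40 = 2.675 bits/symbol.

2.675 bits/symbol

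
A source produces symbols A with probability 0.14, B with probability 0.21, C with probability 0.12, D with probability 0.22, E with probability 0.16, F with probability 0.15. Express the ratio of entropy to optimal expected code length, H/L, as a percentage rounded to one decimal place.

99.3%

Entropy H = −Σ p log₂ p ≈ 2.5511 bits.
Huffman merges: 3/25+7/50→13/50; 3/20+4/25→31/100; 21/100+11/50→43/100; 13/50+31/100→57/100; 43/100+57/100→1. L = 257/100 ≈ 2.5700.
Efficiency = H/L = 2.5511/2.5700 = 99.3%.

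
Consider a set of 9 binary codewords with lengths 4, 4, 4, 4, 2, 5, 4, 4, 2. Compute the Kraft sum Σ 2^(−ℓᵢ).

0.90625

With common denominator 2^5 = 32: Σ 2^(−ℓᵢ) = 2/32 + 2/32 + 2/32 + 2/32 + 8/32 + 1/32 + 2/32 + 2/32 + 8/32 = 29/32 = 0.90625.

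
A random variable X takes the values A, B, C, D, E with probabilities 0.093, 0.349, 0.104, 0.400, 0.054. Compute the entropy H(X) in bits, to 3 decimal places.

H = −Σ pᵢ log₂ pᵢ.
−0.093·log₂(0.093) = 0.3187
−0.349·log₂(0.349) = 0.5300
−0.104·log₂(0.104) = 0.3396
−0.400·log₂(0.400) = 0.5288
−0.054·log₂(0.054) = 0.2274
Sum ≈ 1.9445 → 1.944 bits.

1.944 bits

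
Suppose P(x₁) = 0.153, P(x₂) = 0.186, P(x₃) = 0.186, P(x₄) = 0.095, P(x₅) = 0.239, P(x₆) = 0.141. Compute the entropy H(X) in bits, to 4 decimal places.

H = −Σ pᵢ log₂ pᵢ.
−0.153·log₂(0.153) = 0.4144
−0.186·log₂(0.186) = 0.4514
−0.186·log₂(0.186) = 0.4514
−0.095·log₂(0.095) = 0.3226
−0.239·log₂(0.239) = 0.4935
−0.141·log₂(0.141) = 0.3985
Sum ≈ 2.5317 → 2.5317 bits.

2.5317 bits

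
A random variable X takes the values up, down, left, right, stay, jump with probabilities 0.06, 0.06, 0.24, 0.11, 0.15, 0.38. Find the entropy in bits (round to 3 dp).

2.272 bits

H = −Σ pᵢ log₂ pᵢ.
−0.06·log₂(0.06) = 0.2435
−0.06·log₂(0.06) = 0.2435
−0.24·log₂(0.24) = 0.4941
−0.11·log₂(0.11) = 0.3503
−0.15·log₂(0.15) = 0.4105
−0.38·log₂(0.38) = 0.5305
Sum ≈ 2.2725 → 2.272 bits.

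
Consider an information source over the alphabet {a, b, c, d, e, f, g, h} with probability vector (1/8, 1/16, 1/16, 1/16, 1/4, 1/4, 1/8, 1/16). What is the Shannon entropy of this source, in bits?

Each probability is a power of 1/2, so log₂(1/p) is an integer.
H = Σ p·log₂(1/p) = 1/8·3 + 1/16·4 + 1/16·4 + 1/16·4 + 1/4·2 + 1/4·2 + 1/8·3 + 1/16·4 = 2.75 bits.

2.75 bits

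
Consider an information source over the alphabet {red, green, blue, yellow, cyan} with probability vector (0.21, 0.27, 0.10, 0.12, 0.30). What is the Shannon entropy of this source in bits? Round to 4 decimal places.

H = −Σ pᵢ log₂ pᵢ.
−0.21·log₂(0.21) = 0.4728
−0.27·log₂(0.27) = 0.5100
−0.10·log₂(0.10) = 0.3322
−0.12·log₂(0.12) = 0.3671
−0.30·log₂(0.30) = 0.5211
Sum ≈ 2.2032 → 2.2032 bits.

2.2032 bits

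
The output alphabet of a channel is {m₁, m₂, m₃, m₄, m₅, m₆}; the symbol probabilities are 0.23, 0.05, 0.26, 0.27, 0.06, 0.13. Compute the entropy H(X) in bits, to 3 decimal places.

2.345 bits

H = −Σ pᵢ log₂ pᵢ.
−0.23·log₂(0.23) = 0.4877
−0.05·log₂(0.05) = 0.2161
−0.26·log₂(0.26) = 0.5053
−0.27·log₂(0.27) = 0.5100
−0.06·log₂(0.06) = 0.2435
−0.13·log₂(0.13) = 0.3826
Sum ≈ 2.3453 → 2.345 bits.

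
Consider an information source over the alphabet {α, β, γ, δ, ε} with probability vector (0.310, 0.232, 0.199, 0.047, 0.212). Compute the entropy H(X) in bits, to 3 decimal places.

H = −Σ pᵢ log₂ pᵢ.
−0.310·log₂(0.310) = 0.5238
−0.232·log₂(0.232) = 0.4890
−0.199·log₂(0.199) = 0.4635
−0.047·log₂(0.047) = 0.2073
−0.212·log₂(0.212) = 0.4744
Sum ≈ 2.1581 → 2.158 bits.

2.158 bits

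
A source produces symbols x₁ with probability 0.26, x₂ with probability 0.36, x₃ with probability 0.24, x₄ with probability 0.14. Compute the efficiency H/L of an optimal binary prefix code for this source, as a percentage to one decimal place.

96.4%

Entropy H = −Σ p log₂ p ≈ 1.9271 bits.
Huffman merges: 7/50+6/25→19/50; 13/50+9/25→31/50; 19/50+31/50→1. L = 2 ≈ 2.0000.
Efficiency = H/L = 1.9271/2.0000 = 96.4%.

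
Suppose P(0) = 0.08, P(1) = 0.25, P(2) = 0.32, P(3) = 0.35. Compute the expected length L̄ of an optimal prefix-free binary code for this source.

1.98 bits/symbol

Repeatedly combine the two least-probable nodes; the expected code length is the sum of the merged weights.
merge 2/25 + 1/4 → 33/100
merge 8/25 + 33/100 → 13/20
merge 7/20 + 13/20 → 1
L = 33/100 + 13/20 + 1 = 99/50 = 1.98 bits/symbol.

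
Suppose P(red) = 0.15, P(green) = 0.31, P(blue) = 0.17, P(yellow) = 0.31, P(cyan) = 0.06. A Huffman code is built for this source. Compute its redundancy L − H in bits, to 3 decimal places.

Entropy H = −Σ p log₂ p ≈ 2.1363 bits.
Huffman merges: 3/50+3/20→21/100; 17/100+21/100→19/50; 31/100+31/100→31/50; 19/50+31/50→1. L = 221/100 ≈ 2.2100.
L − H = 2.2100 − 2.1363 = 0.074 bits.

0.074 bits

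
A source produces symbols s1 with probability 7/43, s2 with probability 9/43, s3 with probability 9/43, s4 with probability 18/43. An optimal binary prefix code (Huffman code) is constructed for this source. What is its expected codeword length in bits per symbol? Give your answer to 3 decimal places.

Repeatedly combine the two least-probable nodes; the expected code length is the sum of the merged weights.
merge 7/43 + 9/43 → 16/43
merge 9/43 + 16/43 → 25/43
merge 18/43 + 25/43 → 1
L = 16/43 + 25/43 + 1 = 84/43 ≈ 1.953 bits/symbol.

1.953 bits/symbol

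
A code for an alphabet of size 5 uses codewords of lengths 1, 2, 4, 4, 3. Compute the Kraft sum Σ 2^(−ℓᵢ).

1

With common denominator 2^4 = 16: Σ 2^(−ℓᵢ) = 8/16 + 4/16 + 1/16 + 1/16 + 2/16 = 16/16 = 1.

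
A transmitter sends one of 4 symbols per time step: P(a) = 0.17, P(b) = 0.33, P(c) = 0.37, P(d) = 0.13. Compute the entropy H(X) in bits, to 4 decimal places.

H = −Σ pᵢ log₂ pᵢ.
−0.17·log₂(0.17) = 0.4346
−0.33·log₂(0.33) = 0.5278
−0.37·log₂(0.37) = 0.5307
−0.13·log₂(0.13) = 0.3826
Sum ≈ 1.8758 → 1.8758 bits.

1.8758 bits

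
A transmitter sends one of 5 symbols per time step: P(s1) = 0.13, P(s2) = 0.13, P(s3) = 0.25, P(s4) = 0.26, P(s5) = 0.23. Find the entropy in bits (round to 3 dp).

2.258 bits

H = −Σ pᵢ log₂ pᵢ.
−0.13·log₂(0.13) = 0.3826
−0.13·log₂(0.13) = 0.3826
−0.25·log₂(0.25) = 0.5000
−0.26·log₂(0.26) = 0.5053
−0.23·log₂(0.23) = 0.4877
Sum ≈ 2.2582 → 2.258 bits.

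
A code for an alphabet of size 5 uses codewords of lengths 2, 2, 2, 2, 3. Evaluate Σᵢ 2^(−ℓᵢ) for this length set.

With common denominator 2^3 = 8: Σ 2^(−ℓᵢ) = 2/8 + 2/8 + 2/8 + 2/8 + 1/8 = 9/8 = 1.125.

1.125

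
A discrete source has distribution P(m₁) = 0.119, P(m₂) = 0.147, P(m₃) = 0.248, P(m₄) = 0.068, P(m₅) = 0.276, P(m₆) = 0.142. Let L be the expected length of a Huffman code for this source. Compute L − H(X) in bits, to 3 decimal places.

Entropy H = −Σ p log₂ p ≈ 2.4471 bits.
Huffman merges: 17/250+119/1000→187/1000; 71/500+147/1000→289/1000; 187/1000+31/125→87/200; 69/250+289/1000→113/200; 87/200+113/200→1. L = 619/250 ≈ 2.4760.
L − H = 2.4760 − 2.4471 = 0.029 bits.

0.029 bits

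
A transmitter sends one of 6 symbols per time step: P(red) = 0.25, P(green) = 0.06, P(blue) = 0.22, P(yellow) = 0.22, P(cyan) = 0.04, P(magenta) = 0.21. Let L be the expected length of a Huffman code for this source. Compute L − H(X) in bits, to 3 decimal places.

0.047 bits

Entropy H = −Σ p log₂ p ≈ 2.3633 bits.
Huffman merges: 1/25+3/50→1/10; 1/10+21/100→31/100; 11/50+11/50→11/25; 1/4+31/100→14/25; 11/25+14/25→1. L = 241/100 ≈ 2.4100.
L − H = 2.4100 − 2.3633 = 0.047 bits.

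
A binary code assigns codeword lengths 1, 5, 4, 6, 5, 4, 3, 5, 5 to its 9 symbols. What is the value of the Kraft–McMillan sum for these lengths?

0.890625

With common denominator 2^6 = 64: Σ 2^(−ℓᵢ) = 32/64 + 2/64 + 4/64 + 1/64 + 2/64 + 4/64 + 8/64 + 2/64 + 2/64 = 57/64 = 0.890625.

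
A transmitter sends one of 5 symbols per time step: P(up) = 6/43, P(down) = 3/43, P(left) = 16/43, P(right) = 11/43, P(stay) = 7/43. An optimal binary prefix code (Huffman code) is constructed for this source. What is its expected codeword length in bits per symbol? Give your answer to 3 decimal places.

2.209 bits/symbol

Repeatedly combine the two least-probable nodes; the expected code length is the sum of the merged weights.
merge 3/43 + 6/43 → 9/43
merge 7/43 + 9/43 → 16/43
merge 11/43 + 16/43 → 27/43
merge 16/43 + 27/43 → 1
L = 9/43 + 16/43 + 27/43 + 1 = 95/43 ≈ 2.209 bits/symbol.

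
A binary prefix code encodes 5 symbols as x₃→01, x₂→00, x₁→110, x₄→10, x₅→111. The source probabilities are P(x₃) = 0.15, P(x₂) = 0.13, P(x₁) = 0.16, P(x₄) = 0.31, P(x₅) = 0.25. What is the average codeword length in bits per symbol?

2.41 bits/symbol

L̄ = Σ pᵢ·ℓᵢ = 0.15·2 + 0.13·2 + 0.16·3 + 0.31·2 + 0.25·3 = 2.41 bits/symbol.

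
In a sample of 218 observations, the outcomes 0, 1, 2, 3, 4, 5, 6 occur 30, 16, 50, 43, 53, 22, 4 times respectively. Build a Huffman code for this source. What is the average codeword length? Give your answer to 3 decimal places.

Probabilities are the counts divided by 218.
Repeatedly combine the two least-probable nodes; the expected code length is the sum of the merged weights.
merge 2/109 + 8/109 → 10/109
merge 10/109 + 11/109 → 21/109
merge 15/109 + 21/109 → 36/109
merge 43/218 + 25/109 → 93/218
merge 53/218 + 36/109 → 125/218
merge 93/218 + 125/218 → 1
L = 10/109 + 21/109 + 36/109 + 93/218 + 125/218 + 1 = 285/109 ≈ 2.615 bits/symbol.

2.615 bits/symbol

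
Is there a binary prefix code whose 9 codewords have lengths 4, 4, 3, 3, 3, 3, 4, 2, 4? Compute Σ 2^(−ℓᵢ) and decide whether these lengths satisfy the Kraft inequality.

With common denominator 2^4 = 16: Σ 2^(−ℓᵢ) = 1/16 + 1/16 + 2/16 + 2/16 + 2/16 + 2/16 + 1/16 + 4/16 + 1/16 = 16/16 = 1.
Kraft's inequality requires Σ ≤ 1; here Σ = 1 ≤ 1, so such a prefix code exists.

1; yes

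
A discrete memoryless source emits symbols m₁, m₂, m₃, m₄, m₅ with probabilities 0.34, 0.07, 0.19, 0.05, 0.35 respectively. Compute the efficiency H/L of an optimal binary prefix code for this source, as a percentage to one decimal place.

Entropy H = −Σ p log₂ p ≈ 1.9992 bits.
Huffman merges: 1/20+7/100→3/25; 3/25+19/100→31/100; 31/100+17/50→13/20; 7/20+13/20→1. L = 52/25 ≈ 2.0800.
Efficiency = H/L = 1.9992/2.0800 = 96.1%.

96.1%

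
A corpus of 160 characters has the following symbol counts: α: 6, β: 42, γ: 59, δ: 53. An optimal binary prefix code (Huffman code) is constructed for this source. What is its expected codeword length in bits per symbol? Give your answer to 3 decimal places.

Probabilities are the counts divided by 160.
Repeatedly combine the two least-probable nodes; the expected code length is the sum of the merged weights.
merge 3/80 + 21/80 → 3/10
merge 3/10 + 53/160 → 101/160
merge 59/160 + 101/160 → 1
L = 3/10 + 101/160 + 1 = 309/160 ≈ 1.931 bits/symbol.

1.931 bits/symbol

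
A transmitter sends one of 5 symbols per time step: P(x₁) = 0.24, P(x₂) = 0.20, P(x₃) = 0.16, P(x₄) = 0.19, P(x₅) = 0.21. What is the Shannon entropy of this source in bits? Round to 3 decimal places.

H = −Σ pᵢ log₂ pᵢ.
−0.24·log₂(0.24) = 0.4941
−0.20·log₂(0.20) = 0.4644
−0.16·log₂(0.16) = 0.4230
−0.19·log₂(0.19) = 0.4552
−0.21·log₂(0.21) = 0.4728
Sum ≈ 2.3096 → 2.310 bits.

2.310 bits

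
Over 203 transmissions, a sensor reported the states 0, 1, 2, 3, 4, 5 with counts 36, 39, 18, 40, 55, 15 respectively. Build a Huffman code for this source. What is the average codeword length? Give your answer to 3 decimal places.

2.502 bits/symbol

Probabilities are the counts divided by 203.
Repeatedly combine the two least-probable nodes; the expected code length is the sum of the merged weights.
merge 15/203 + 18/203 → 33/203
merge 33/203 + 36/203 → 69/203
merge 39/203 + 40/203 → 79/203
merge 55/203 + 69/203 → 124/203
merge 79/203 + 124/203 → 1
L = 33/203 + 69/203 + 79/203 + 124/203 + 1 = 508/203 ≈ 2.502 bits/symbol.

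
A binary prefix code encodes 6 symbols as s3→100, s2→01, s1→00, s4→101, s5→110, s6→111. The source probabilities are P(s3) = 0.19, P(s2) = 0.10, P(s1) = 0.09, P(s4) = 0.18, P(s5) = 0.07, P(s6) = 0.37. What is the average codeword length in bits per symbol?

2.81 bits/symbol

L̄ = Σ pᵢ·ℓᵢ = 0.19·3 + 0.10·2 + 0.09·2 + 0.18·3 + 0.07·3 + 0.37·3 = 2.81 bits/symbol.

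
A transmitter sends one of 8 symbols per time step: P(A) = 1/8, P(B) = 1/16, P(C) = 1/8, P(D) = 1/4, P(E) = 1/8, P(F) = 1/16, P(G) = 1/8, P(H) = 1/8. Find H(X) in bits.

Each probability is a power of 1/2, so log₂(1/p) is an integer.
H = Σ p·log₂(1/p) = 1/8·3 + 1/16·4 + 1/8·3 + 1/4·2 + 1/8·3 + 1/16·4 + 1/8·3 + 1/8·3 = 2.875 bits.

2.875 bits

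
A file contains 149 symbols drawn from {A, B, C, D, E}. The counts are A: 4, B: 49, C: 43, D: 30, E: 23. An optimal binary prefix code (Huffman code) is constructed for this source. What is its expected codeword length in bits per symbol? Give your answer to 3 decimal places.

Probabilities are the counts divided by 149.
Repeatedly combine the two least-probable nodes; the expected code length is the sum of the merged weights.
merge 4/149 + 23/149 → 27/149
merge 27/149 + 30/149 → 57/149
merge 43/149 + 49/149 → 92/149
merge 57/149 + 92/149 → 1
L = 27/149 + 57/149 + 92/149 + 1 = 325/149 ≈ 2.181 bits/symbol.

2.181 bits/symbol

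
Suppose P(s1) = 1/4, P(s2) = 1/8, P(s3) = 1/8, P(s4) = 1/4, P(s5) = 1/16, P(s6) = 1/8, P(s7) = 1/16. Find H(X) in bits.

Each probability is a power of 1/2, so log₂(1/p) is an integer.
H = Σ p·log₂(1/p) = 1/4·2 + 1/8·3 + 1/8·3 + 1/4·2 + 1/16·4 + 1/8·3 + 1/16·4 = 2.625 bits.

2.625 bits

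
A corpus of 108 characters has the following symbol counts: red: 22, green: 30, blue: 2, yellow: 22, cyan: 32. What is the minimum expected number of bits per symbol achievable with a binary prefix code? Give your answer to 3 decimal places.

2.222 bits/symbol

Probabilities are the counts divided by 108.
Repeatedly combine the two least-probable nodes; the expected code length is the sum of the merged weights.
merge 1/54 + 11/54 → 2/9
merge 11/54 + 2/9 → 23/54
merge 5/18 + 8/27 → 31/54
merge 23/54 + 31/54 → 1
L = 2/9 + 23/54 + 31/54 + 1 = 20/9 ≈ 2.222 bits/symbol.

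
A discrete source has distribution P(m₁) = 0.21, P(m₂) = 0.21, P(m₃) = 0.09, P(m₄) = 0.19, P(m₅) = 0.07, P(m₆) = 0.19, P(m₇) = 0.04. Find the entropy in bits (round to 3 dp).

2.623 bits

H = −Σ pᵢ log₂ pᵢ.
−0.21·log₂(0.21) = 0.4728
−0.21·log₂(0.21) = 0.4728
−0.09·log₂(0.09) = 0.3127
−0.19·log₂(0.19) = 0.4552
−0.07·log₂(0.07) = 0.2686
−0.19·log₂(0.19) = 0.4552
−0.04·log₂(0.04) = 0.1858
Sum ≈ 2.6231 → 2.623 bits.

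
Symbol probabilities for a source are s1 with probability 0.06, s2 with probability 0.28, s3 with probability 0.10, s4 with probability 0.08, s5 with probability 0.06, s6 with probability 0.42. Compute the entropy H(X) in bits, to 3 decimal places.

H = −Σ pᵢ log₂ pᵢ.
−0.06·log₂(0.06) = 0.2435
−0.28·log₂(0.28) = 0.5142
−0.10·log₂(0.10) = 0.3322
−0.08·log₂(0.08) = 0.2915
−0.06·log₂(0.06) = 0.2435
−0.42·log₂(0.42) = 0.5256
Sum ≈ 2.1506 → 2.151 bits.

2.151 bits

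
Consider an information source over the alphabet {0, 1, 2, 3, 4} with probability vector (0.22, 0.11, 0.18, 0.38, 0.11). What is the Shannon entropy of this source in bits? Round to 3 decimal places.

H = −Σ pᵢ log₂ pᵢ.
−0.22·log₂(0.22) = 0.4806
−0.11·log₂(0.11) = 0.3503
−0.18·log₂(0.18) = 0.4453
−0.38·log₂(0.38) = 0.5305
−0.11·log₂(0.11) = 0.3503
Sum ≈ 2.1569 → 2.157 bits.

2.157 bits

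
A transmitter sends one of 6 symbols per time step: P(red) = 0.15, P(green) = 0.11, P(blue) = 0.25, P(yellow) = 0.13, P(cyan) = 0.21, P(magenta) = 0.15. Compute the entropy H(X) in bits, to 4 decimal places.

2.5268 bits

H = −Σ pᵢ log₂ pᵢ.
−0.15·log₂(0.15) = 0.4105
−0.11·log₂(0.11) = 0.3503
−0.25·log₂(0.25) = 0.5000
−0.13·log₂(0.13) = 0.3826
−0.21·log₂(0.21) = 0.4728
−0.15·log₂(0.15) = 0.4105
Sum ≈ 2.5268 → 2.5268 bits.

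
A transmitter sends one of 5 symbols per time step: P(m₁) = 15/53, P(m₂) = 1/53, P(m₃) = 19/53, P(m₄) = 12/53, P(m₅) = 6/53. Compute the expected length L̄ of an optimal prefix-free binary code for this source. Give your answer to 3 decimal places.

2.132 bits/symbol

Repeatedly combine the two least-probable nodes; the expected code length is the sum of the merged weights.
merge 1/53 + 6/53 → 7/53
merge 7/53 + 12/53 → 19/53
merge 15/53 + 19/53 → 34/53
merge 19/53 + 34/53 → 1
L = 7/53 + 19/53 + 34/53 + 1 = 113/53 ≈ 2.132 bits/symbol.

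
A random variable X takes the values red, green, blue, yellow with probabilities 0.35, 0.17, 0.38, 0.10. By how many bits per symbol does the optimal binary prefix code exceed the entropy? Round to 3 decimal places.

0.063 bits

Entropy H = −Σ p log₂ p ≈ 1.8273 bits.
Huffman merges: 1/10+17/100→27/100; 27/100+7/20→31/50; 19/50+31/50→1. L = 189/100 ≈ 1.8900.
L − H = 1.8900 − 1.8273 = 0.063 bits.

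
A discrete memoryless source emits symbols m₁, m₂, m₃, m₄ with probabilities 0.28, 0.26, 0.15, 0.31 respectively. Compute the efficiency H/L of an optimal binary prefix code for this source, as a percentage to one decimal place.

Entropy H = −Σ p log₂ p ≈ 1.9538 bits.
Huffman merges: 3/20+13/50→41/100; 7/25+31/100→59/100; 41/100+59/100→1. L = 2 ≈ 2.0000.
Efficiency = H/L = 1.9538/2.0000 = 97.7%.

97.7%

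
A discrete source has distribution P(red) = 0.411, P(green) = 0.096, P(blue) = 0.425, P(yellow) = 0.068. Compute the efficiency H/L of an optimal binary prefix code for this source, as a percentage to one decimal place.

Entropy H = −Σ p log₂ p ≈ 1.6402 bits.
Huffman merges: 17/250+12/125→41/250; 41/250+411/1000→23/40; 17/40+23/40→1. L = 1739/1000 ≈ 1.7390.
Efficiency = H/L = 1.6402/1.7390 = 94.3%.

94.3%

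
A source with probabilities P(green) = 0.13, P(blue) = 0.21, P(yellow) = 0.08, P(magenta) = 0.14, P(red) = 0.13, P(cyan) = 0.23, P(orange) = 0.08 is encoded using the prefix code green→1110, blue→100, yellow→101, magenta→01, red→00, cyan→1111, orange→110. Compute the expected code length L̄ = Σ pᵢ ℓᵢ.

3.09 bits/symbol

L̄ = Σ pᵢ·ℓᵢ = 0.13·4 + 0.21·3 + 0.08·3 + 0.14·2 + 0.13·2 + 0.23·4 + 0.08·3 = 3.09 bits/symbol.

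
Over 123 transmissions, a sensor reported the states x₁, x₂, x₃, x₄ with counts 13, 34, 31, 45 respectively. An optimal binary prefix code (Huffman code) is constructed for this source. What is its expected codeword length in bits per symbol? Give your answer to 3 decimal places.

Probabilities are the counts divided by 123.
Repeatedly combine the two least-probable nodes; the expected code length is the sum of the merged weights.
merge 13/123 + 31/123 → 44/123
merge 34/123 + 44/123 → 26/41
merge 15/41 + 26/41 → 1
L = 44/123 + 26/41 + 1 = 245/123 ≈ 1.992 bits/symbol.

1.992 bits/symbol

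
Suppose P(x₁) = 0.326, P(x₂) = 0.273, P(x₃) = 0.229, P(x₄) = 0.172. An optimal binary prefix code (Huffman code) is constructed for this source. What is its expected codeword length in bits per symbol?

Repeatedly combine the two least-probable nodes; the expected code length is the sum of the merged weights.
merge 43/250 + 229/1000 → 401/1000
merge 273/1000 + 163/500 → 599/1000
merge 401/1000 + 599/1000 → 1
L = 401/1000 + 599/1000 + 1 = 2 bits/symbol.

2 bits/symbol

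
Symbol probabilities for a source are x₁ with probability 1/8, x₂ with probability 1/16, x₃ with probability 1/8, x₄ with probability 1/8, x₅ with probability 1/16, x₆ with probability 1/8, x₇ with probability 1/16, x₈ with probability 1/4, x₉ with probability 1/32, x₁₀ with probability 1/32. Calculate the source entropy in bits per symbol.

Each probability is a power of 1/2, so log₂(1/p) is an integer.
H = Σ p·log₂(1/p) = 1/8·3 + 1/16·4 + 1/8·3 + 1/8·3 + 1/16·4 + 1/8·3 + 1/16·4 + 1/4·2 + 1/32·5 + 1/32·5 = 3.0625 bits.

3.0625 bits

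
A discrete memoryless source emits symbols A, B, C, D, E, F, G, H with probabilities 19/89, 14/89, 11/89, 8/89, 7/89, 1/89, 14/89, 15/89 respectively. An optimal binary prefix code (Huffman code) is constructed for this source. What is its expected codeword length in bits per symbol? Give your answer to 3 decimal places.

2.876 bits/symbol

Repeatedly combine the two least-probable nodes; the expected code length is the sum of the merged weights.
merge 1/89 + 7/89 → 8/89
merge 8/89 + 8/89 → 16/89
merge 11/89 + 14/89 → 25/89
merge 14/89 + 15/89 → 29/89
merge 16/89 + 19/89 → 35/89
merge 25/89 + 29/89 → 54/89
merge 35/89 + 54/89 → 1
L = 8/89 + 16/89 + 25/89 + 29/89 + 35/89 + 54/89 + 1 = 256/89 ≈ 2.876 bits/symbol.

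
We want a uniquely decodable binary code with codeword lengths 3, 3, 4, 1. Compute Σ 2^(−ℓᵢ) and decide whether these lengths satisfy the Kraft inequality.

With common denominator 2^4 = 16: Σ 2^(−ℓᵢ) = 2/16 + 2/16 + 1/16 + 8/16 = 13/16 = 0.8125.
Kraft's inequality requires Σ ≤ 1; here Σ = 0.8125 ≤ 1, so such a prefix code exists.

0.8125; yes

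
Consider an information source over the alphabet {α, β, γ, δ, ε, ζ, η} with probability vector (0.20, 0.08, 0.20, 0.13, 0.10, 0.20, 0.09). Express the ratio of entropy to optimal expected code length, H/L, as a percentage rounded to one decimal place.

97.9%

Entropy H = −Σ p log₂ p ≈ 2.7122 bits.
Huffman merges: 2/25+9/100→17/100; 1/10+13/100→23/100; 17/100+1/5→37/100; 1/5+1/5→2/5; 23/100+37/100→3/5; 2/5+3/5→1. L = 277/100 ≈ 2.7700.
Efficiency = H/L = 2.7122/2.7700 = 97.9%.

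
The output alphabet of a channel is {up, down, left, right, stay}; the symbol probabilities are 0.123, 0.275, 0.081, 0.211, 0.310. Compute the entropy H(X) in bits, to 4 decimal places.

2.1752 bits

H = −Σ pᵢ log₂ pᵢ.
−0.123·log₂(0.123) = 0.3719
−0.275·log₂(0.275) = 0.5122
−0.081·log₂(0.081) = 0.2937
−0.211·log₂(0.211) = 0.4736
−0.310·log₂(0.310) = 0.5238
Sum ≈ 2.1752 → 2.1752 bits.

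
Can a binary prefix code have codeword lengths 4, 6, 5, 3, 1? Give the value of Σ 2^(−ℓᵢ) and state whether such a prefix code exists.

0.734375; yes

With common denominator 2^6 = 64: Σ 2^(−ℓᵢ) = 4/64 + 1/64 + 2/64 + 8/64 + 32/64 = 47/64 = 0.734375.
Kraft's inequality requires Σ ≤ 1; here Σ = 0.734375 ≤ 1, so such a prefix code exists.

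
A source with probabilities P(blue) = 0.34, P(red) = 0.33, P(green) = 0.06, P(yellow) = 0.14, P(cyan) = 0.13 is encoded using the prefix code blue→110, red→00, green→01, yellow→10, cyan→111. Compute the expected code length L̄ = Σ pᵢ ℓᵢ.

L̄ = Σ pᵢ·ℓᵢ = 0.34·3 + 0.33·2 + 0.06·2 + 0.14·2 + 0.13·3 = 2.47 bits/symbol.

2.47 bits/symbol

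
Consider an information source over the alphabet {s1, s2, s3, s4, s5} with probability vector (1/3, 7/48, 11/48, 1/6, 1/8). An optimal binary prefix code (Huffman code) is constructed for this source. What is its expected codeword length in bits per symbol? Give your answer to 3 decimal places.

Repeatedly combine the two least-probable nodes; the expected code length is the sum of the merged weights.
merge 1/8 + 7/48 → 13/48
merge 1/6 + 11/48 → 19/48
merge 13/48 + 1/3 → 29/48
merge 19/48 + 29/48 → 1
L = 13/48 + 19/48 + 29/48 + 1 = 109/48 ≈ 2.271 bits/symbol.

2.271 bits/symbol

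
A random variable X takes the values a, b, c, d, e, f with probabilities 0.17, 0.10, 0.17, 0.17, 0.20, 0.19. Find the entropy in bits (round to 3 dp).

2.556 bits

H = −Σ pᵢ log₂ pᵢ.
−0.17·log₂(0.17) = 0.4346
−0.10·log₂(0.10) = 0.3322
−0.17·log₂(0.17) = 0.4346
−0.17·log₂(0.17) = 0.4346
−0.20·log₂(0.20) = 0.4644
−0.19·log₂(0.19) = 0.4552
Sum ≈ 2.5556 → 2.556 bits.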